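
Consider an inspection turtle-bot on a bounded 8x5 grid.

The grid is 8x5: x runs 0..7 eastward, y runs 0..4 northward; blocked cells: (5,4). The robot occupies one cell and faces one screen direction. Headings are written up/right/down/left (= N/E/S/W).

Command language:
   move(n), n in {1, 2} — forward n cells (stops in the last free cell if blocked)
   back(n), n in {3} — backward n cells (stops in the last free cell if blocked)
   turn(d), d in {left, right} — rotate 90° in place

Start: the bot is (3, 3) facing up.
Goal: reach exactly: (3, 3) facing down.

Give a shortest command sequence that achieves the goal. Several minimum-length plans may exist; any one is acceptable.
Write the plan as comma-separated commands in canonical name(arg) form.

start: (3, 3) facing up
t=1 turn(right) ⇒ (3, 3) facing right
t=2 turn(right) ⇒ (3, 3) facing down
no 1-step plan works, so 2 is optimal.

turn(right), turn(right)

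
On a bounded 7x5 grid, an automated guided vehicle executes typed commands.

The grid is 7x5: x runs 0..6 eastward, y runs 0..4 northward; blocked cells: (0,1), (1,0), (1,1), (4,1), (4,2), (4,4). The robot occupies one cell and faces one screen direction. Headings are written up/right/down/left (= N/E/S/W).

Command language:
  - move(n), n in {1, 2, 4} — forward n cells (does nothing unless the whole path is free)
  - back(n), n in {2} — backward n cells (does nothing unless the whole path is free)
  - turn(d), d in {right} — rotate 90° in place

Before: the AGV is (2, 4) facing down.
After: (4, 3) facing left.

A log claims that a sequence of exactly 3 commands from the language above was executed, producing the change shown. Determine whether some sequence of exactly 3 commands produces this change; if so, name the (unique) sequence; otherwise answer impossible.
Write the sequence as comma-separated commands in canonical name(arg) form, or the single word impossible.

move(1), turn(right), back(2)

key: position moved to (4,3) AND the heading swung to W — translation plus rotation needed
from: (2, 4) facing down
[1] after move(1): (2, 3) facing down
[2] after turn(right): (2, 3) facing left
[3] after back(2): (4, 3) facing left
no other 3-command option fits: unique.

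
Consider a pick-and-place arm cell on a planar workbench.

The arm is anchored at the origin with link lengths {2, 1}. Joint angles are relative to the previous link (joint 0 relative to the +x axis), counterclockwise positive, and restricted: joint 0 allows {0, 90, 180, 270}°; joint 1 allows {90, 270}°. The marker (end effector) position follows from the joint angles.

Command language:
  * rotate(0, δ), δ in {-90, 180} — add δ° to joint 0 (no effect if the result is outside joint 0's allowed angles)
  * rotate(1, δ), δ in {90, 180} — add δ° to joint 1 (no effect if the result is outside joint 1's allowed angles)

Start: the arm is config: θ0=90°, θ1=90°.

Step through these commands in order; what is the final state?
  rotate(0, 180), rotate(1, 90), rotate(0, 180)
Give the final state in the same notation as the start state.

begin: config: θ0=90°, θ1=90°
t=1 rotate(0, 180) ⇒ config: θ0=270°, θ1=90°
t=2 rotate(1, 90) ⇒ config: θ0=270°, θ1=90°
t=3 rotate(0, 180) ⇒ config: θ0=90°, θ1=90°

config: θ0=90°, θ1=90°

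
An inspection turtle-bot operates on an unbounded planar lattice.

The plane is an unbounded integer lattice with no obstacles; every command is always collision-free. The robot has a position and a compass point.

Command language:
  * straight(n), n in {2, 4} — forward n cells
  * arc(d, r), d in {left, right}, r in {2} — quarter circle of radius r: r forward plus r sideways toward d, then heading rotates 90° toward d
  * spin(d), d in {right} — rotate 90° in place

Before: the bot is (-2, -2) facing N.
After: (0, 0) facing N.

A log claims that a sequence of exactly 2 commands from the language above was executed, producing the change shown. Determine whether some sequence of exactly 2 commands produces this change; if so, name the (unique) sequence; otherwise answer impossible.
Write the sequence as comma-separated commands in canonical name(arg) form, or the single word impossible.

key: still facing N at the end — net rotation zero over 2 steps
initial: (-2, -2) facing N
[1] after spin(right): (-2, -2) facing E
[2] after arc(left, 2): (0, 0) facing N
all 25 alternatives checked — unique.

spin(right), arc(left, 2)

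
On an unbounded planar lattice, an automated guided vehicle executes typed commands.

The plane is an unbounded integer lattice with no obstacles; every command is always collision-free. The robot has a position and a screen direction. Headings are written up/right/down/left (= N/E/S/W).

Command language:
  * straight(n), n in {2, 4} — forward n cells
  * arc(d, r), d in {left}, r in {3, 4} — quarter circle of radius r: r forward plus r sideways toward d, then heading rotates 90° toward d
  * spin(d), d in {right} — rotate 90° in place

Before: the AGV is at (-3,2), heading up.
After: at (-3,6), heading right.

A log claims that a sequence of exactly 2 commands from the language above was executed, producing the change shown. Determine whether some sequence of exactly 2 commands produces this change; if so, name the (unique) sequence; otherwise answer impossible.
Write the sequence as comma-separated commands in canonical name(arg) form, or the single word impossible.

key: position moved to (-3,6) AND the heading swung to E — translation plus rotation needed
begin: at (-3,2), heading up
1. straight(4) → at (-3,6), heading up
2. spin(right) → at (-3,6), heading right
uniquely the one of 25 2-step routes that fits.

straight(4), spin(right)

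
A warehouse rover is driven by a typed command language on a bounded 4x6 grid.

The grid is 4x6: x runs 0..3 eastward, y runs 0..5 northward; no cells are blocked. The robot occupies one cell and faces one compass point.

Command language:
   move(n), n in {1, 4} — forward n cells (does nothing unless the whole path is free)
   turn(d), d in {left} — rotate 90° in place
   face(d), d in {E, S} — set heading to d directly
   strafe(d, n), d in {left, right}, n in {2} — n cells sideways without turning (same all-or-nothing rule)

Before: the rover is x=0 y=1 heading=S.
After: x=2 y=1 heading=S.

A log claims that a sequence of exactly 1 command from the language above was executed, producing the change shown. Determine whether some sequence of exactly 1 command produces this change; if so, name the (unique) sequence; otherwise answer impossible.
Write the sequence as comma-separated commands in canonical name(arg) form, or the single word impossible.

strafe(left, 2)

key: heading stays S — the single command does not turn
initial: x=0 y=1 heading=S
t=1 strafe(left, 2) ⇒ x=2 y=1 heading=S
no rival 1-sequence matches.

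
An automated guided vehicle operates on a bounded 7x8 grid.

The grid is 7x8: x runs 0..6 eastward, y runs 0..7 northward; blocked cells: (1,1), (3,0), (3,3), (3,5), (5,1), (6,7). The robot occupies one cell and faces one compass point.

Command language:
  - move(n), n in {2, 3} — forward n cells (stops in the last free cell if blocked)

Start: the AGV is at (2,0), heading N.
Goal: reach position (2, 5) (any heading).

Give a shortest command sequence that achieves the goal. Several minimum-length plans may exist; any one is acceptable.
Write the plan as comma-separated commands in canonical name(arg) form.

move(2), move(3)

t0: at (2,0), heading N
t=1 move(2) ⇒ at (2,2), heading N
t=2 move(3) ⇒ at (2,5), heading N
minimal: 2 command(s), checked below 2.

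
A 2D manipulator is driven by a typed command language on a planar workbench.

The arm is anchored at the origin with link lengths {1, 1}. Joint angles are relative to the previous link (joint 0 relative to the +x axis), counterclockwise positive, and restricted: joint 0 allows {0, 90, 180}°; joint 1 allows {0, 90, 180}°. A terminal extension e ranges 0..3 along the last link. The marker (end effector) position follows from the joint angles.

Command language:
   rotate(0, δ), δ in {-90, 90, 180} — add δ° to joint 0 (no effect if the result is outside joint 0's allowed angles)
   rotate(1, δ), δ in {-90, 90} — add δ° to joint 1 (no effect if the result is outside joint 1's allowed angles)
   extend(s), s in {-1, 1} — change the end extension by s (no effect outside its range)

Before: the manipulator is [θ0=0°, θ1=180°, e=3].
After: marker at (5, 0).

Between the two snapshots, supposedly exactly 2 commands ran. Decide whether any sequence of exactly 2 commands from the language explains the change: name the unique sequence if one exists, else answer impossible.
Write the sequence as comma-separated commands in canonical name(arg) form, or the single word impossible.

start: [θ0=0°, θ1=180°, e=3]
step 1 (rotate(1, -90)): [θ0=0°, θ1=90°, e=3]
step 2 (rotate(1, -90)): [θ0=0°, θ1=0°, e=3]
no rival 2-sequence matches.

rotate(1, -90), rotate(1, -90)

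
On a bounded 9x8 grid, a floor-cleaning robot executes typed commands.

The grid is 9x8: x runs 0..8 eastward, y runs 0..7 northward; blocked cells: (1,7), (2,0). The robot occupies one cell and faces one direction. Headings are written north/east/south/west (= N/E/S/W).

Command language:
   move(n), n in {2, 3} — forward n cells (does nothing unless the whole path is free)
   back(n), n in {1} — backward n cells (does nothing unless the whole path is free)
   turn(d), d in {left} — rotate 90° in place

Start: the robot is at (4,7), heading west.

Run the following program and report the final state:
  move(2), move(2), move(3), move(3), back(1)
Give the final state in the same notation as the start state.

initial: at (4,7), heading west
1. move(2) → at (2,7), heading west
2. move(2) → at (2,7), heading west
3. move(3) → at (2,7), heading west
4. move(3) → at (2,7), heading west
5. back(1) → at (3,7), heading west

at (3,7), heading west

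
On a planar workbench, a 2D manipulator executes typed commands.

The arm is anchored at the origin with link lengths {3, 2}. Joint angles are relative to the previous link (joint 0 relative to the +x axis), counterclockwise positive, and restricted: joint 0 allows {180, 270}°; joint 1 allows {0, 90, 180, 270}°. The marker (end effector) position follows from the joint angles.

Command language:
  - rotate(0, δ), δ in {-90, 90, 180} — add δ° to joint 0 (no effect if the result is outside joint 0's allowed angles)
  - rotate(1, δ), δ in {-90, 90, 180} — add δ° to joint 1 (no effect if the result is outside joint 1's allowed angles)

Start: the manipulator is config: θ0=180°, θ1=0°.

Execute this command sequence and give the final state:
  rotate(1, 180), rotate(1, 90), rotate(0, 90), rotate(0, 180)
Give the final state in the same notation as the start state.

config: θ0=270°, θ1=270°

initial: config: θ0=180°, θ1=0°
t=1 rotate(1, 180) ⇒ config: θ0=180°, θ1=180°
t=2 rotate(1, 90) ⇒ config: θ0=180°, θ1=270°
t=3 rotate(0, 90) ⇒ config: θ0=270°, θ1=270°
t=4 rotate(0, 180) ⇒ config: θ0=270°, θ1=270°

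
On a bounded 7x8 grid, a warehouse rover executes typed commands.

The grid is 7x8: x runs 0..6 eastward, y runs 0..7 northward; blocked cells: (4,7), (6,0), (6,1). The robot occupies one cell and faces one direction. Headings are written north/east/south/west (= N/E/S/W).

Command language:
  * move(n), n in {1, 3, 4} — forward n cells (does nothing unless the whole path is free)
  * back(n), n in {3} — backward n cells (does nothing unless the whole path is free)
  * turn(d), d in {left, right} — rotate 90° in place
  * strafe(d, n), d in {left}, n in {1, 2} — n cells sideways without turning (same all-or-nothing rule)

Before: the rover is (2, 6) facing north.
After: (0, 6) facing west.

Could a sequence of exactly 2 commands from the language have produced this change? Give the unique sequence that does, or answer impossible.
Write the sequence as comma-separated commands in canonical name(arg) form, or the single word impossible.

strafe(left, 2), turn(left)

key: running turn(left) before strafe(left, 2) would end elsewhere — order is forced
initial: (2, 6) facing north
step 1 (strafe(left, 2)): (0, 6) facing north
step 2 (turn(left)): (0, 6) facing west
no rival 2-sequence matches.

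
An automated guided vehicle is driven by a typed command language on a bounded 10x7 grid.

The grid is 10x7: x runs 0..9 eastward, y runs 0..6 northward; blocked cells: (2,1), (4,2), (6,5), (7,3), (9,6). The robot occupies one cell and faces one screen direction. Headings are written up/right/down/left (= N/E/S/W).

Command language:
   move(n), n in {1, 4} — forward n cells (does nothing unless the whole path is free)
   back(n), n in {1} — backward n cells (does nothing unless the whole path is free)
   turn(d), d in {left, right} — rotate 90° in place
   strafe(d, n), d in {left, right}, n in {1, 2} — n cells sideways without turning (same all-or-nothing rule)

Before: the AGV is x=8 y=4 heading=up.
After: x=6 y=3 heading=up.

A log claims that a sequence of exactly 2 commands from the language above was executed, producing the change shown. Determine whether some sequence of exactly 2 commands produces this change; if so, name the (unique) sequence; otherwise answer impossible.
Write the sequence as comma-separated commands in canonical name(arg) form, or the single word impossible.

strafe(left, 2), back(1)

key: running back(1) before strafe(left, 2) would end elsewhere — order is forced
begin: x=8 y=4 heading=up
t=1 strafe(left, 2) ⇒ x=6 y=4 heading=up
t=2 back(1) ⇒ x=6 y=3 heading=up
uniquely the one of 81 2-step routes that fits.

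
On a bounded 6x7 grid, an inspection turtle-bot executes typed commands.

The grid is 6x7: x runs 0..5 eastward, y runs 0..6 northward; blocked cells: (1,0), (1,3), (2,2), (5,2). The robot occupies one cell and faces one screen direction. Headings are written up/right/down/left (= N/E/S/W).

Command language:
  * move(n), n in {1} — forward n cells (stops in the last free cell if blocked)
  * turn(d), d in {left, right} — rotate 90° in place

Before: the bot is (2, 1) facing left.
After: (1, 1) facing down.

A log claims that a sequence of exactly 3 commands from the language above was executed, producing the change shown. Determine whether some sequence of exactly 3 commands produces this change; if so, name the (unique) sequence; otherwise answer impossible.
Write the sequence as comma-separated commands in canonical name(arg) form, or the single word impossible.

move(1), turn(left), move(1)

key: cell and facing (now S) both changed — the 3 commands mix motion and turning
t0: (2, 1) facing left
step 1 (move(1)): (1, 1) facing left
step 2 (turn(left)): (1, 1) facing down
step 3 (move(1)): (1, 1) facing down
all 27 alternatives checked — unique.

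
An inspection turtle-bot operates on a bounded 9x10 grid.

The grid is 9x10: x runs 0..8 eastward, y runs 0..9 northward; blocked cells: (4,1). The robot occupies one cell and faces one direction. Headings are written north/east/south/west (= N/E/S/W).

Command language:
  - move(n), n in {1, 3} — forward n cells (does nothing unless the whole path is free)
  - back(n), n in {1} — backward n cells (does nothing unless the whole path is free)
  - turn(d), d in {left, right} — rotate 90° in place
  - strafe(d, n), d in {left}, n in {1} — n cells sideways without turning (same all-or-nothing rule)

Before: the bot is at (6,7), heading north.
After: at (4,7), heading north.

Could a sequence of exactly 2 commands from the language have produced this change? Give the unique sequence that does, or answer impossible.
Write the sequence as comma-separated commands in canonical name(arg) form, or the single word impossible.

key: still facing N at the end — nothing in the sequence rotates
initial: at (6,7), heading north
1. strafe(left, 1) → at (5,7), heading north
2. strafe(left, 1) → at (4,7), heading north
no rival 2-sequence matches.

strafe(left, 1), strafe(left, 1)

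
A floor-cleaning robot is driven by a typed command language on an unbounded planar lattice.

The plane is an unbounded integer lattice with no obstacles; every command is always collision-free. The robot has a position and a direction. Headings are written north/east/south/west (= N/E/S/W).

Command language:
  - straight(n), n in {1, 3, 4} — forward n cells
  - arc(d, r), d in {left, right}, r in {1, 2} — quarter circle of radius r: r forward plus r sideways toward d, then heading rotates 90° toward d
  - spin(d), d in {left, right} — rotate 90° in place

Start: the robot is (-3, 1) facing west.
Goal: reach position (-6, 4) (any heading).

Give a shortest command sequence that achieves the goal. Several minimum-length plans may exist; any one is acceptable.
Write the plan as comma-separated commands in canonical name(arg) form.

arc(right, 1), arc(left, 2)

initial: (-3, 1) facing west
t=1 arc(right, 1) ⇒ (-4, 2) facing north
t=2 arc(left, 2) ⇒ (-6, 4) facing west
no 1-step plan works, so 2 is optimal.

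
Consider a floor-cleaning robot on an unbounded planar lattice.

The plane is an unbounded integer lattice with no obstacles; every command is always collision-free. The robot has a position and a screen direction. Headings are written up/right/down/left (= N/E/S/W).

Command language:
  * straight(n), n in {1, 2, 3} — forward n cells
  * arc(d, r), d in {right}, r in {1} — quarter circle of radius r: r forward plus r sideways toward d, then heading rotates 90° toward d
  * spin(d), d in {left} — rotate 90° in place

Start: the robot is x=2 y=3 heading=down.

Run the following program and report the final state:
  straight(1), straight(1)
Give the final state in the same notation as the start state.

x=2 y=1 heading=down

initial: x=2 y=3 heading=down
1. straight(1) → x=2 y=2 heading=down
2. straight(1) → x=2 y=1 heading=down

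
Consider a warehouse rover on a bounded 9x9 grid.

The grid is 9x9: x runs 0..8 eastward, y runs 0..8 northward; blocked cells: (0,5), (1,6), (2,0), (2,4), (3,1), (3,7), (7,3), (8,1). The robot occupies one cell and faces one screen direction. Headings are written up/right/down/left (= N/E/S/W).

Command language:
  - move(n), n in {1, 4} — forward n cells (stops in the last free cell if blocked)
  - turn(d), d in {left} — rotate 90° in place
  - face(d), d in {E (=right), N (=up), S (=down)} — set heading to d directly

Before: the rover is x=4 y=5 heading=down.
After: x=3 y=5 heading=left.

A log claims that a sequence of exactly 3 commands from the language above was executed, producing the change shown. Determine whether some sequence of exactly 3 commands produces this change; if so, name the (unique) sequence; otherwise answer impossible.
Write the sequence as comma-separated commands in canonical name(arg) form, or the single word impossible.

face(N), turn(left), move(1)

key: order matters: swapping face(N) and move(1) lands elsewhere
begin: x=4 y=5 heading=down
1. face(N) → x=4 y=5 heading=up
2. turn(left) → x=4 y=5 heading=left
3. move(1) → x=3 y=5 heading=left
no other 3-command option fits: unique.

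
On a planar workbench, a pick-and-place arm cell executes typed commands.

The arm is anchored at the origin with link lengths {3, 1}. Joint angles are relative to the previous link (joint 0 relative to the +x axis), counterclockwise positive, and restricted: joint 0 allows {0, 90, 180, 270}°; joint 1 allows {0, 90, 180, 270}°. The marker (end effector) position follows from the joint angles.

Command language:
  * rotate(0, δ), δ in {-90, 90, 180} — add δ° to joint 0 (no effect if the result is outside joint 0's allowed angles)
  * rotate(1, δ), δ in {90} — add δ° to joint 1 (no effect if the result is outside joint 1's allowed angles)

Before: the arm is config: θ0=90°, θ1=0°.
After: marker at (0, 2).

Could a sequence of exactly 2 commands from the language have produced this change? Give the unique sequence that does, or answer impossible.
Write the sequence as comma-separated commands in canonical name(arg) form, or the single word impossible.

start: config: θ0=90°, θ1=0°
[1] after rotate(1, 90): config: θ0=90°, θ1=90°
[2] after rotate(1, 90): config: θ0=90°, θ1=180°
uniquely the one of 16 2-step routes that fits.

rotate(1, 90), rotate(1, 90)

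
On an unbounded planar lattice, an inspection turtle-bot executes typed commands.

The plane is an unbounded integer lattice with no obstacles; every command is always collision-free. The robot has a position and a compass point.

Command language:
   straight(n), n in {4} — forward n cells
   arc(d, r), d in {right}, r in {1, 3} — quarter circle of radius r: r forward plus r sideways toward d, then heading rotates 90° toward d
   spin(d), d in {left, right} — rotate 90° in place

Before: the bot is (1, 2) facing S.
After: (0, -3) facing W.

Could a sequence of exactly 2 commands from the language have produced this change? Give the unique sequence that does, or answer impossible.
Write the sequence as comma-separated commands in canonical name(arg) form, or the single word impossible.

key: cell and facing (now W) both changed — the 2 commands mix motion and turning
start: (1, 2) facing S
1. straight(4) → (1, -2) facing S
2. arc(right, 1) → (0, -3) facing W
all 25 alternatives checked — unique.

straight(4), arc(right, 1)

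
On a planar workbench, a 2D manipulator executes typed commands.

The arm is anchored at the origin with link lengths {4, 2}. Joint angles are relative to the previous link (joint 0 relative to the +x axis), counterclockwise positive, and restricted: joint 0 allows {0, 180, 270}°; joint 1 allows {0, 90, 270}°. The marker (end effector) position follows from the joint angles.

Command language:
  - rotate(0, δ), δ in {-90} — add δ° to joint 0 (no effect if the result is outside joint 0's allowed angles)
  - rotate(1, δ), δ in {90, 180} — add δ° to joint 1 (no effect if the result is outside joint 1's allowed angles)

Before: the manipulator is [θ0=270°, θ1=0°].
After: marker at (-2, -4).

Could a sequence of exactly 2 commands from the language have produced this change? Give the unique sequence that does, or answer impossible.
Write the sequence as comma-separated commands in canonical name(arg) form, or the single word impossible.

key: running rotate(1, 180) before rotate(1, 90) would end elsewhere — order is forced
initial: [θ0=270°, θ1=0°]
step 1 (rotate(1, 90)): [θ0=270°, θ1=90°]
step 2 (rotate(1, 180)): [θ0=270°, θ1=270°]
no other 2-command option fits: unique.

rotate(1, 90), rotate(1, 180)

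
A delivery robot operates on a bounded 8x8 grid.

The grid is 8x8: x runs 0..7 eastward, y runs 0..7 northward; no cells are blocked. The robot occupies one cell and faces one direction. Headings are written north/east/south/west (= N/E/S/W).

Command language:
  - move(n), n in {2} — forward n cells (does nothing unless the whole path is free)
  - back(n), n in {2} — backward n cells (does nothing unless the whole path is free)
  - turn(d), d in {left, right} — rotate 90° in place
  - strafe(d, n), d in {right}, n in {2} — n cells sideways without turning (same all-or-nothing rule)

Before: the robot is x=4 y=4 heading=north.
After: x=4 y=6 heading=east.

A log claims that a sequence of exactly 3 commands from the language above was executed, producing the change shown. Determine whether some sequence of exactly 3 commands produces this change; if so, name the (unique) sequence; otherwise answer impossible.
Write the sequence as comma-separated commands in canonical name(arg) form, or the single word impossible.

key: position moved to (4,6) AND the heading swung to E — translation plus rotation needed
from: x=4 y=4 heading=north
t=1 move(2) ⇒ x=4 y=6 heading=north
t=2 move(2) ⇒ x=4 y=6 heading=north
t=3 turn(right) ⇒ x=4 y=6 heading=east
no other 3-command option fits: unique.

move(2), move(2), turn(right)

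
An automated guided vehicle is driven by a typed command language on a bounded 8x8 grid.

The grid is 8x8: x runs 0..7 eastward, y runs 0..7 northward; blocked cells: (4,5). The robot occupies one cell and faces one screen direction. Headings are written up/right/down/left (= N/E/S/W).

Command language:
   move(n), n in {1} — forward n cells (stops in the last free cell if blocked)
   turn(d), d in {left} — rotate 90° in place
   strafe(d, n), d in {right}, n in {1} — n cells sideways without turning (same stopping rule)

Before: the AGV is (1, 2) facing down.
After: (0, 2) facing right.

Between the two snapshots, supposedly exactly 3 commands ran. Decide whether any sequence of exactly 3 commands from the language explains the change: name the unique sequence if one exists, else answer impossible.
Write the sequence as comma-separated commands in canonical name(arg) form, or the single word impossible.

key: running turn(left) before strafe(right, 1) would end elsewhere — order is forced
from: (1, 2) facing down
[1] after strafe(right, 1): (0, 2) facing down
[2] after strafe(right, 1): (0, 2) facing down
[3] after turn(left): (0, 2) facing right
no rival 3-sequence matches.

strafe(right, 1), strafe(right, 1), turn(left)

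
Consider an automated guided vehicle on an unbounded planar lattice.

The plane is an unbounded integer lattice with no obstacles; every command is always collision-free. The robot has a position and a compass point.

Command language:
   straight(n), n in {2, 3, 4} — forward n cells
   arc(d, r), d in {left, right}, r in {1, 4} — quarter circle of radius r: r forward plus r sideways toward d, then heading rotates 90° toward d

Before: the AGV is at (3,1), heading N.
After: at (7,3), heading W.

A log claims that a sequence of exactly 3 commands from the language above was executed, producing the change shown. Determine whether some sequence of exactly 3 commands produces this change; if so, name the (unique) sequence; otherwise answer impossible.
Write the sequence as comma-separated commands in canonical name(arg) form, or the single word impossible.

arc(right, 4), arc(right, 1), arc(right, 1)

key: order matters: swapping arc(right, 4) and arc(right, 1) lands elsewhere
initial: at (3,1), heading N
step 1 (arc(right, 4)): at (7,5), heading E
step 2 (arc(right, 1)): at (8,4), heading S
step 3 (arc(right, 1)): at (7,3), heading W
all 343 alternatives checked — unique.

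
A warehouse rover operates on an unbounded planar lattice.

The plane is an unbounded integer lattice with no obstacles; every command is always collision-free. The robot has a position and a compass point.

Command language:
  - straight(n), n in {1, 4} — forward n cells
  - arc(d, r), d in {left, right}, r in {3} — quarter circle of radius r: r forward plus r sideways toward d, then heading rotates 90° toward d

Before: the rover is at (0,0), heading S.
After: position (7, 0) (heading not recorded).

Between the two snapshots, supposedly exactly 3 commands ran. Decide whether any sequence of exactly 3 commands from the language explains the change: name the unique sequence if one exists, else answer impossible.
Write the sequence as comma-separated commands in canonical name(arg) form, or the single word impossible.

begin: at (0,0), heading S
step 1 (arc(left, 3)): at (3,-3), heading E
step 2 (straight(1)): at (4,-3), heading E
step 3 (arc(left, 3)): at (7,0), heading N
no rival 3-sequence matches.

arc(left, 3), straight(1), arc(left, 3)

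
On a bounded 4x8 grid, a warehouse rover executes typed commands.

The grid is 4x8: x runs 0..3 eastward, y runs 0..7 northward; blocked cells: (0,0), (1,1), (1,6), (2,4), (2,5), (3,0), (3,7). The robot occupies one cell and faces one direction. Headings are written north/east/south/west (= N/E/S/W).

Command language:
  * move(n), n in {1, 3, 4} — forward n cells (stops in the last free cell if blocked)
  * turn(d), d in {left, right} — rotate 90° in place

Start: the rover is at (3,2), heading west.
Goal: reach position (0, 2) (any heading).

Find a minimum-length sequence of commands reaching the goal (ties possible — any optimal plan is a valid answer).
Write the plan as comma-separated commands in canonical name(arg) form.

move(4)

begin: at (3,2), heading west
[1] after move(4): at (0,2), heading west
nothing shorter than 1 reaches the goal.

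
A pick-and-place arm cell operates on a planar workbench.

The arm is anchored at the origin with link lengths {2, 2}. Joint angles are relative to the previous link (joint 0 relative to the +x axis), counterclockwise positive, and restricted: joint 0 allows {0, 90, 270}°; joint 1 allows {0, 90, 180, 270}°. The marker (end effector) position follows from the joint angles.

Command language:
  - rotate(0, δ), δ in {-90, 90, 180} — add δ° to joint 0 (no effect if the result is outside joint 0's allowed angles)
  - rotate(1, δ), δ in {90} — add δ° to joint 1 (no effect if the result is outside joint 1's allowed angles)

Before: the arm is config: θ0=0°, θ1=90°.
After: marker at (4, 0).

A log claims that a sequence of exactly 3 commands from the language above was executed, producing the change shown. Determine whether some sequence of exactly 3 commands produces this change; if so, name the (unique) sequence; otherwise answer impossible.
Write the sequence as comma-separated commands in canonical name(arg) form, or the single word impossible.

rotate(1, 90), rotate(1, 90), rotate(1, 90)

initial: config: θ0=0°, θ1=90°
t=1 rotate(1, 90) ⇒ config: θ0=0°, θ1=180°
t=2 rotate(1, 90) ⇒ config: θ0=0°, θ1=270°
t=3 rotate(1, 90) ⇒ config: θ0=0°, θ1=0°
no other 3-command option fits: unique.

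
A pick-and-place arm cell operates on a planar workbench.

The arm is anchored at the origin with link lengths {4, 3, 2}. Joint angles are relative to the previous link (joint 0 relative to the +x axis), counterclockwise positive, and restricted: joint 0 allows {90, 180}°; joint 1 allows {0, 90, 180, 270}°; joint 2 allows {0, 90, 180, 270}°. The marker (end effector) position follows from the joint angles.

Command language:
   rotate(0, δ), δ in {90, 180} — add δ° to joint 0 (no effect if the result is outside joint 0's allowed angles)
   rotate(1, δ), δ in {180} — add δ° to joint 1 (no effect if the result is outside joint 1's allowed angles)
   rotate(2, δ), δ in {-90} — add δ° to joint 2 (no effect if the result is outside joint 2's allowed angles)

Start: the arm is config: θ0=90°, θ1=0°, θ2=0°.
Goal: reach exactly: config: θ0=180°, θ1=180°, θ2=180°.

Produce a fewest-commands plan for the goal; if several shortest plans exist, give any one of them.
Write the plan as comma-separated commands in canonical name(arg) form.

rotate(1, 180), rotate(2, -90), rotate(2, -90), rotate(0, 90)

t0: config: θ0=90°, θ1=0°, θ2=0°
1. rotate(1, 180) → config: θ0=90°, θ1=180°, θ2=0°
2. rotate(2, -90) → config: θ0=90°, θ1=180°, θ2=270°
3. rotate(2, -90) → config: θ0=90°, θ1=180°, θ2=180°
4. rotate(0, 90) → config: θ0=180°, θ1=180°, θ2=180°
shorter routes all fall short; 4 is best.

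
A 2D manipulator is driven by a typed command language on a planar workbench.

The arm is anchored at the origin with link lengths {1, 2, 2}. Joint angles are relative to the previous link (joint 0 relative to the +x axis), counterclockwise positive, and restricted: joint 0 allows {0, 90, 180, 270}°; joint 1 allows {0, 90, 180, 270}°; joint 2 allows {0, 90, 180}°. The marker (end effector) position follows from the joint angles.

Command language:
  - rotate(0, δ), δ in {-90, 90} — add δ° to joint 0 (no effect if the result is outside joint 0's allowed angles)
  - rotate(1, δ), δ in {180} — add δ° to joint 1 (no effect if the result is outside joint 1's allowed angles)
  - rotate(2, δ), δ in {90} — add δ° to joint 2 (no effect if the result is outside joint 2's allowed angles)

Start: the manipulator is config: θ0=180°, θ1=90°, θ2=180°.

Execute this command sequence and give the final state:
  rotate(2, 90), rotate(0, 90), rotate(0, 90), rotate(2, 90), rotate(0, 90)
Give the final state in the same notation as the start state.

t0: config: θ0=180°, θ1=90°, θ2=180°
t=1 rotate(2, 90) ⇒ config: θ0=180°, θ1=90°, θ2=180°
t=2 rotate(0, 90) ⇒ config: θ0=270°, θ1=90°, θ2=180°
t=3 rotate(0, 90) ⇒ config: θ0=0°, θ1=90°, θ2=180°
t=4 rotate(2, 90) ⇒ config: θ0=0°, θ1=90°, θ2=180°
t=5 rotate(0, 90) ⇒ config: θ0=90°, θ1=90°, θ2=180°

config: θ0=90°, θ1=90°, θ2=180°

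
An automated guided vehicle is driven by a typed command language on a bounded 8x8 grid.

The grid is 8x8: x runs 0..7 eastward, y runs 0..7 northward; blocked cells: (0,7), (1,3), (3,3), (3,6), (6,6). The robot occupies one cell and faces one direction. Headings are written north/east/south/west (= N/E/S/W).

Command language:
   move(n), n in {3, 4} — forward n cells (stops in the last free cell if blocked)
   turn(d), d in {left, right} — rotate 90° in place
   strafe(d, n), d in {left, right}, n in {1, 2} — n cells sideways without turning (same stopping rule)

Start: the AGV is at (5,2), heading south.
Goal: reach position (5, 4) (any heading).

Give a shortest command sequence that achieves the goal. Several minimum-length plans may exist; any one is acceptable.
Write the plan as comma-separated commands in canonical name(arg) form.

turn(right), strafe(right, 2)

start: at (5,2), heading south
[1] after turn(right): at (5,2), heading west
[2] after strafe(right, 2): at (5,4), heading west
nothing shorter than 2 reaches the goal.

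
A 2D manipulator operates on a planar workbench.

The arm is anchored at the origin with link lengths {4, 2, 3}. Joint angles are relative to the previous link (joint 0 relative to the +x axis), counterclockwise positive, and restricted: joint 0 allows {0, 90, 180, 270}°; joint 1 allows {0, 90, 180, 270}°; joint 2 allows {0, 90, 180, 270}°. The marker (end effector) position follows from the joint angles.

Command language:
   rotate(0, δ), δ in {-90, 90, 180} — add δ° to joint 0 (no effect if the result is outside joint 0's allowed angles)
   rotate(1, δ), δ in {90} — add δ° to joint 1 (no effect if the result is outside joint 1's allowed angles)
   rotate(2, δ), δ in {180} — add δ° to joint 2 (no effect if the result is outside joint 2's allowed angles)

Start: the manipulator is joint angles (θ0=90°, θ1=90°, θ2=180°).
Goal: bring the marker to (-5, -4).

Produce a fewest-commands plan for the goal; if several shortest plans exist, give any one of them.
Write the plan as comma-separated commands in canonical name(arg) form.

begin: joint angles (θ0=90°, θ1=90°, θ2=180°)
step 1 (rotate(1, 90)): joint angles (θ0=90°, θ1=180°, θ2=180°)
step 2 (rotate(1, 90)): joint angles (θ0=90°, θ1=270°, θ2=180°)
step 3 (rotate(2, 180)): joint angles (θ0=90°, θ1=270°, θ2=0°)
step 4 (rotate(0, 180)): joint angles (θ0=270°, θ1=270°, θ2=0°)
nothing shorter than 4 reaches the goal.

rotate(1, 90), rotate(1, 90), rotate(2, 180), rotate(0, 180)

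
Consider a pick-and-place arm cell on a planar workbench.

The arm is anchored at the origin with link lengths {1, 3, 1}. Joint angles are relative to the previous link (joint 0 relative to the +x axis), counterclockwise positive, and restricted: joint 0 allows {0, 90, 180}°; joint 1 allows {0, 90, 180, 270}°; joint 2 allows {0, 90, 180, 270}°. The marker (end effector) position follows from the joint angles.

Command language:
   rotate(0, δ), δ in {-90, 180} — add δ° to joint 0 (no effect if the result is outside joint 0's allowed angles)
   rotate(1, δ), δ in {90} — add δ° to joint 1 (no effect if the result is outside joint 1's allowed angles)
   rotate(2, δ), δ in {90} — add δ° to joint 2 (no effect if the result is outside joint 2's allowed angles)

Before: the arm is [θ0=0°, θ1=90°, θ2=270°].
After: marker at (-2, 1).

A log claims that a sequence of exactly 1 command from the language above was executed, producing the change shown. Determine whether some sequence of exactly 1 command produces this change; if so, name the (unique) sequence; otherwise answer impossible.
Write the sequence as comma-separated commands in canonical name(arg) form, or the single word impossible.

start: [θ0=0°, θ1=90°, θ2=270°]
t=1 rotate(1, 90) ⇒ [θ0=0°, θ1=180°, θ2=270°]
no rival 1-sequence matches.

rotate(1, 90)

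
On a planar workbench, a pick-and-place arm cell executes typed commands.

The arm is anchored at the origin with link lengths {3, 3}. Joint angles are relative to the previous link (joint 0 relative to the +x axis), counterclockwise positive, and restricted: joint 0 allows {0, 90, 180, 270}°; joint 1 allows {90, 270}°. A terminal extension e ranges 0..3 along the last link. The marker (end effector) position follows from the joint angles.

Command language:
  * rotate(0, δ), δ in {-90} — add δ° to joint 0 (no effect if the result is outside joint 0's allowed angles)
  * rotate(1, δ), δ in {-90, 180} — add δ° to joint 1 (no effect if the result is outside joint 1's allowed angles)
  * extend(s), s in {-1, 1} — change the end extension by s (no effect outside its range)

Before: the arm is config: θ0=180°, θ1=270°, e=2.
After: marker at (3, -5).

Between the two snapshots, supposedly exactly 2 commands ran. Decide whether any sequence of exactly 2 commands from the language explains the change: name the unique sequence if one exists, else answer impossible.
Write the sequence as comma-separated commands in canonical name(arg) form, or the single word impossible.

begin: config: θ0=180°, θ1=270°, e=2
1. rotate(0, -90) → config: θ0=90°, θ1=270°, e=2
2. rotate(0, -90) → config: θ0=0°, θ1=270°, e=2
all 25 alternatives checked — unique.

rotate(0, -90), rotate(0, -90)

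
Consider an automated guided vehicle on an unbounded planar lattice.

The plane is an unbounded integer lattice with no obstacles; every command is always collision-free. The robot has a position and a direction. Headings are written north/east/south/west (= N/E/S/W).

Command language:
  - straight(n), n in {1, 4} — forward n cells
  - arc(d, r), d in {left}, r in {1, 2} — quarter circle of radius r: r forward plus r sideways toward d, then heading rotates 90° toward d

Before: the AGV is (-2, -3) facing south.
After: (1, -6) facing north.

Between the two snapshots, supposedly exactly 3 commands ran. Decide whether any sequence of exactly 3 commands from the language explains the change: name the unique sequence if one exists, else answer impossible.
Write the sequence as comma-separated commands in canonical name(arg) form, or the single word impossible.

straight(4), arc(left, 1), arc(left, 2)

key: cell and facing (now N) both changed — the 3 commands mix motion and turning
begin: (-2, -3) facing south
step 1 (straight(4)): (-2, -7) facing south
step 2 (arc(left, 1)): (-1, -8) facing east
step 3 (arc(left, 2)): (1, -6) facing north
all 64 alternatives checked — unique.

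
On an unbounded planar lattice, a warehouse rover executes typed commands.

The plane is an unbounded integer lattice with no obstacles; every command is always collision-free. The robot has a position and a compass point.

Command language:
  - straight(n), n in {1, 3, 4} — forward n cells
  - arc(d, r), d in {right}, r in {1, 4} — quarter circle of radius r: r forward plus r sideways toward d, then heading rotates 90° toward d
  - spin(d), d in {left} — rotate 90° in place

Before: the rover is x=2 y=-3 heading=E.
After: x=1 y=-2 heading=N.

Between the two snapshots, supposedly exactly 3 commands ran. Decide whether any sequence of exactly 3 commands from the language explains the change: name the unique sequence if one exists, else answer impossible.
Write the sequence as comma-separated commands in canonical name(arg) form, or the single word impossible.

spin(left), spin(left), arc(right, 1)

key: order matters: swapping spin(left) and arc(right, 1) lands elsewhere
t0: x=2 y=-3 heading=E
step 1 (spin(left)): x=2 y=-3 heading=N
step 2 (spin(left)): x=2 y=-3 heading=W
step 3 (arc(right, 1)): x=1 y=-2 heading=N
uniquely the one of 216 3-step routes that fits.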